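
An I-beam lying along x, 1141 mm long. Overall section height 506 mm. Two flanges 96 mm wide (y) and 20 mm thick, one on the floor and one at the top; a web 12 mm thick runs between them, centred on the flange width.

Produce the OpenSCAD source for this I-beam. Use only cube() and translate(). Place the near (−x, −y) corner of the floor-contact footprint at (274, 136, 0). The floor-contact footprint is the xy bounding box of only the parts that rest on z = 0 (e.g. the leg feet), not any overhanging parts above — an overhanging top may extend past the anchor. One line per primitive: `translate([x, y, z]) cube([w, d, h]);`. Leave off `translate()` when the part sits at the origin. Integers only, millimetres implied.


translate([274, 136, 0]) cube([1141, 96, 20]);
translate([274, 178, 20]) cube([1141, 12, 466]);
translate([274, 136, 486]) cube([1141, 96, 20]);


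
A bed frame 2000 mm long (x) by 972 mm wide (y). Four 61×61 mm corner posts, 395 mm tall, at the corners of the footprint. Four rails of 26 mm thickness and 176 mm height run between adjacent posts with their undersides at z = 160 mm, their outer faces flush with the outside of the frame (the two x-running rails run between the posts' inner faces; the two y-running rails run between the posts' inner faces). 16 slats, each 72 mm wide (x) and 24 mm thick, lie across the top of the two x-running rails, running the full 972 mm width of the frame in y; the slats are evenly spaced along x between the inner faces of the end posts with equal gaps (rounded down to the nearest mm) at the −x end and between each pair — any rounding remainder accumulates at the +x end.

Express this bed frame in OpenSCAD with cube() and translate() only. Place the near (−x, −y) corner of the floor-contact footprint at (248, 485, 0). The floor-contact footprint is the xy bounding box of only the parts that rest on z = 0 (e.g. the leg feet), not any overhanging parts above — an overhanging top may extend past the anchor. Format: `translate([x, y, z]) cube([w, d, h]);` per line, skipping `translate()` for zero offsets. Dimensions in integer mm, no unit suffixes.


translate([248, 485, 0]) cube([61, 61, 395]);
translate([248, 1396, 0]) cube([61, 61, 395]);
translate([2187, 485, 0]) cube([61, 61, 395]);
translate([2187, 1396, 0]) cube([61, 61, 395]);
translate([309, 485, 160]) cube([1878, 26, 176]);
translate([309, 1431, 160]) cube([1878, 26, 176]);
translate([248, 546, 160]) cube([26, 850, 176]);
translate([2222, 546, 160]) cube([26, 850, 176]);
translate([351, 485, 336]) cube([72, 972, 24]);
translate([465, 485, 336]) cube([72, 972, 24]);
translate([579, 485, 336]) cube([72, 972, 24]);
translate([693, 485, 336]) cube([72, 972, 24]);
translate([807, 485, 336]) cube([72, 972, 24]);
translate([921, 485, 336]) cube([72, 972, 24]);
translate([1035, 485, 336]) cube([72, 972, 24]);
translate([1149, 485, 336]) cube([72, 972, 24]);
translate([1263, 485, 336]) cube([72, 972, 24]);
translate([1377, 485, 336]) cube([72, 972, 24]);
translate([1491, 485, 336]) cube([72, 972, 24]);
translate([1605, 485, 336]) cube([72, 972, 24]);
translate([1719, 485, 336]) cube([72, 972, 24]);
translate([1833, 485, 336]) cube([72, 972, 24]);
translate([1947, 485, 336]) cube([72, 972, 24]);
translate([2061, 485, 336]) cube([72, 972, 24]);


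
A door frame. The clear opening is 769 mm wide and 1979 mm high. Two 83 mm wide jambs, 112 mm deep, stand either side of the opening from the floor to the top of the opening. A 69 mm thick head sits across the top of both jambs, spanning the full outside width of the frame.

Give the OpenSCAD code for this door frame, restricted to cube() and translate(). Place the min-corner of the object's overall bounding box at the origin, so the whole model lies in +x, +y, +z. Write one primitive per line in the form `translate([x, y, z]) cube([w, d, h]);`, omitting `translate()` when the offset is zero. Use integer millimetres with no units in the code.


cube([83, 112, 1979]);
translate([852, 0, 0]) cube([83, 112, 1979]);
translate([0, 0, 1979]) cube([935, 112, 69]);


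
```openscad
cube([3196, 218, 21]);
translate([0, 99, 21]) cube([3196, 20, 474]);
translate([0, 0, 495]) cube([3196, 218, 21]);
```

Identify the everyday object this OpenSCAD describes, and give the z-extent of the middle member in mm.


An I-beam. The web height is 474 mm.

Two wide flanges with a thin centred web — an I-beam. Overall 516 mm minus two 21 mm flanges gives a web of 516 − 2·21 = 474 mm.


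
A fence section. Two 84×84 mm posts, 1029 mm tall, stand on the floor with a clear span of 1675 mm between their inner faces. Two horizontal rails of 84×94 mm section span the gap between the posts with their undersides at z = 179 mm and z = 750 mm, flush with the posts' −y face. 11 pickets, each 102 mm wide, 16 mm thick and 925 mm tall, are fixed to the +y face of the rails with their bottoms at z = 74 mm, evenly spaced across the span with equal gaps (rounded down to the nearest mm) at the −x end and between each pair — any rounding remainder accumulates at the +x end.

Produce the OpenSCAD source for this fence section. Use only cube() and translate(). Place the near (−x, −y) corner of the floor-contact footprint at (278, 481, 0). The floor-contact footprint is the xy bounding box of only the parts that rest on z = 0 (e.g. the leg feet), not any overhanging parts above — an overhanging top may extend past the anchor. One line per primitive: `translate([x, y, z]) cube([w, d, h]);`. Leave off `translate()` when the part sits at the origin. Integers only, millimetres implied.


translate([278, 481, 0]) cube([84, 84, 1029]);
translate([2037, 481, 0]) cube([84, 84, 1029]);
translate([362, 481, 179]) cube([1675, 84, 94]);
translate([362, 481, 750]) cube([1675, 84, 94]);
translate([408, 565, 74]) cube([102, 16, 925]);
translate([556, 565, 74]) cube([102, 16, 925]);
translate([704, 565, 74]) cube([102, 16, 925]);
translate([852, 565, 74]) cube([102, 16, 925]);
translate([1000, 565, 74]) cube([102, 16, 925]);
translate([1148, 565, 74]) cube([102, 16, 925]);
translate([1296, 565, 74]) cube([102, 16, 925]);
translate([1444, 565, 74]) cube([102, 16, 925]);
translate([1592, 565, 74]) cube([102, 16, 925]);
translate([1740, 565, 74]) cube([102, 16, 925]);
translate([1888, 565, 74]) cube([102, 16, 925]);


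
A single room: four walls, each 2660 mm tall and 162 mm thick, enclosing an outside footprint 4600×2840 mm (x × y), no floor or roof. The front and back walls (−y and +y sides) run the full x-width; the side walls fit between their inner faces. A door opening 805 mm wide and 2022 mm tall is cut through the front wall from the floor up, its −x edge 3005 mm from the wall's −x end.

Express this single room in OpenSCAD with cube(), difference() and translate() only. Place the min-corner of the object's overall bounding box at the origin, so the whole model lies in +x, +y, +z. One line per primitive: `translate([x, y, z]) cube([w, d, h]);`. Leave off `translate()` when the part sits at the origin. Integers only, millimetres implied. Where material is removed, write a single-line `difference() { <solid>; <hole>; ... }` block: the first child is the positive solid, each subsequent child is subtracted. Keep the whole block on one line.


difference() { cube([4600, 162, 2660]); translate([3005, 0, 0]) cube([805, 162, 2022]); }
translate([0, 2678, 0]) cube([4600, 162, 2660]);
translate([0, 162, 0]) cube([162, 2516, 2660]);
translate([4438, 162, 0]) cube([162, 2516, 2660]);


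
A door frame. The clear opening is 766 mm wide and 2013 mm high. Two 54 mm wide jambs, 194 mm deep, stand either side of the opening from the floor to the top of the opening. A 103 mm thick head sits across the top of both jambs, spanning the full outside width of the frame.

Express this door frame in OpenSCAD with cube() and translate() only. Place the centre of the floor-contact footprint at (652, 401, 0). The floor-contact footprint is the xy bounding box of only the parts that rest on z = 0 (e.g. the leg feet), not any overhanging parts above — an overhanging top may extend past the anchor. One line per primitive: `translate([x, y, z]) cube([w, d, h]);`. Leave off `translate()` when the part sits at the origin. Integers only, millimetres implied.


translate([215, 304, 0]) cube([54, 194, 2013]);
translate([1035, 304, 0]) cube([54, 194, 2013]);
translate([215, 304, 2013]) cube([874, 194, 103]);


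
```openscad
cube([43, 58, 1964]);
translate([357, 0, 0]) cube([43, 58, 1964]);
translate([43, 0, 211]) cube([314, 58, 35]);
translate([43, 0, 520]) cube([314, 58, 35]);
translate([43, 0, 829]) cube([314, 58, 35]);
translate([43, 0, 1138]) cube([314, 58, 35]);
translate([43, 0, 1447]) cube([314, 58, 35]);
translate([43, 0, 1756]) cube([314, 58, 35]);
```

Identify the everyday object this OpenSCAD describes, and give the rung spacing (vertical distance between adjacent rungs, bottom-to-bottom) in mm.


A ladder. The rung spacing is 309 mm.

Two tall 43×58 posts with 6 short bars between them — a ladder. Adjacent rungs sit at z = 211 and z = 520, so the spacing is 520 − 211 = 309 mm.


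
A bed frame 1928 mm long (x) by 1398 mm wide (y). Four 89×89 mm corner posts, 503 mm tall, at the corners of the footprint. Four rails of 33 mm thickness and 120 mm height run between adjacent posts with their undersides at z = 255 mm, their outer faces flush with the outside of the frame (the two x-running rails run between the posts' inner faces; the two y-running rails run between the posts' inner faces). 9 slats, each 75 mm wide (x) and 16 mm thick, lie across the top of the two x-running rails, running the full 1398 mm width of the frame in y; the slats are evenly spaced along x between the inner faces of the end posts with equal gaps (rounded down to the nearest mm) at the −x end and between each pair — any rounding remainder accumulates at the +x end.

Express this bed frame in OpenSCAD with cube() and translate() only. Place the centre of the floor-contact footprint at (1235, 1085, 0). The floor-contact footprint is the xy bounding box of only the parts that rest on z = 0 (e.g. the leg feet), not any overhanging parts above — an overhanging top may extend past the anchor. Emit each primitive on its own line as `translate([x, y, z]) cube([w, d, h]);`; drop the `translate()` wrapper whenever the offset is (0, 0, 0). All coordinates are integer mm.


translate([271, 386, 0]) cube([89, 89, 503]);
translate([271, 1695, 0]) cube([89, 89, 503]);
translate([2110, 386, 0]) cube([89, 89, 503]);
translate([2110, 1695, 0]) cube([89, 89, 503]);
translate([360, 386, 255]) cube([1750, 33, 120]);
translate([360, 1751, 255]) cube([1750, 33, 120]);
translate([271, 475, 255]) cube([33, 1220, 120]);
translate([2166, 475, 255]) cube([33, 1220, 120]);
translate([467, 386, 375]) cube([75, 1398, 16]);
translate([649, 386, 375]) cube([75, 1398, 16]);
translate([831, 386, 375]) cube([75, 1398, 16]);
translate([1013, 386, 375]) cube([75, 1398, 16]);
translate([1195, 386, 375]) cube([75, 1398, 16]);
translate([1377, 386, 375]) cube([75, 1398, 16]);
translate([1559, 386, 375]) cube([75, 1398, 16]);
translate([1741, 386, 375]) cube([75, 1398, 16]);
translate([1923, 386, 375]) cube([75, 1398, 16]);


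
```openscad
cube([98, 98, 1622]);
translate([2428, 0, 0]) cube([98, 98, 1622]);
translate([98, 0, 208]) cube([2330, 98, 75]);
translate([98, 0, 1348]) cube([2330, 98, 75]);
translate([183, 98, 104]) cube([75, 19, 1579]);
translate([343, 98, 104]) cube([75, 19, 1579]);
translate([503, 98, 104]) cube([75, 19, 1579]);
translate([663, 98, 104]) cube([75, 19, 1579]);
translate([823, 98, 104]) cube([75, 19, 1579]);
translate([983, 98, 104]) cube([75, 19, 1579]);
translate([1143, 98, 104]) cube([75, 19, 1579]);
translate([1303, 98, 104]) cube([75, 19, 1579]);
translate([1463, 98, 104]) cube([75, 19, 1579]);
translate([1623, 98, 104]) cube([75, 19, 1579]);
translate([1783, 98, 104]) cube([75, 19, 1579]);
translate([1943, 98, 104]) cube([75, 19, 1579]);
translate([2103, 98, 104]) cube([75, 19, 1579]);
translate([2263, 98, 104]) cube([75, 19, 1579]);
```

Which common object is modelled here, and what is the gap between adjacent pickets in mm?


A fence section. The picket gap is 85 mm.

Two posts, two rails, 14 pickets — a fence section. Span 2330 mm holds 14 pickets of 75 mm with 15 equal gaps: ⌊(2330 − 14·75) / 15⌋ = 85 mm.


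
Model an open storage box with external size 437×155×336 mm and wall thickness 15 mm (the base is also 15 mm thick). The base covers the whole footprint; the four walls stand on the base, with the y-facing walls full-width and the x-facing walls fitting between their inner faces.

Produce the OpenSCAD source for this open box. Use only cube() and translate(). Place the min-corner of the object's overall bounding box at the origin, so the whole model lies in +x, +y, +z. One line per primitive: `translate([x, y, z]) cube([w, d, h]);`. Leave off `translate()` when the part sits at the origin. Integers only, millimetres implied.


cube([437, 155, 15]);
translate([0, 0, 15]) cube([437, 15, 321]);
translate([0, 140, 15]) cube([437, 15, 321]);
translate([0, 15, 15]) cube([15, 125, 321]);
translate([422, 15, 15]) cube([15, 125, 321]);


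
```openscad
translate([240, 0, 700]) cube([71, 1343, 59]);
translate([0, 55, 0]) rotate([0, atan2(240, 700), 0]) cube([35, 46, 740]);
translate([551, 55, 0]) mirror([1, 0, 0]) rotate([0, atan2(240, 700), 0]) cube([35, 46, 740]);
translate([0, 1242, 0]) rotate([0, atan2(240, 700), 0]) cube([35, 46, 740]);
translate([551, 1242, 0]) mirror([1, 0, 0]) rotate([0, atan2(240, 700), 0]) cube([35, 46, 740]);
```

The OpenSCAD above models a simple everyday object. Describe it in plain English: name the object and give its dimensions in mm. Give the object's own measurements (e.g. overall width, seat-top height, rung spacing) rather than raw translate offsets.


A sawhorse. A 71×1343×59 mm beam (x, y, z) sits on two A-frame leg pairs. Each pair is two raked legs of 35×46 mm section (46 mm along y) splaying symmetrically in x. Each leg rises 700 mm vertically over 240 mm of horizontal reach and is 740 mm long along its own axis. Every leg's outer bottom edge rests on the floor and its outer top edge meets a bottom edge of the beam — the left legs (tilting toward +x) meet the beam's −x bottom edge, the right legs (their mirror images, tilting toward −x) meet its +x bottom edge — so the leg tops tuck under the beam, the beam's underside is 700 mm above the floor, and the feet are 551 mm apart outside-to-outside with the beam centred between them. The two leg pairs are set in 55 mm from either end of the beam.


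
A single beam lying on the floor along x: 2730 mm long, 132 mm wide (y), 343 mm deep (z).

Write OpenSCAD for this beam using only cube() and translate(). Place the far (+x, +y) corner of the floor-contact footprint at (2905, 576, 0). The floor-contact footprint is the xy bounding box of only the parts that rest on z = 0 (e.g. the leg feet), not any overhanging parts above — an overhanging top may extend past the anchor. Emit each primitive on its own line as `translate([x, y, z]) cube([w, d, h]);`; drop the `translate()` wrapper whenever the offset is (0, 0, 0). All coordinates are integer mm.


translate([175, 444, 0]) cube([2730, 132, 343]);


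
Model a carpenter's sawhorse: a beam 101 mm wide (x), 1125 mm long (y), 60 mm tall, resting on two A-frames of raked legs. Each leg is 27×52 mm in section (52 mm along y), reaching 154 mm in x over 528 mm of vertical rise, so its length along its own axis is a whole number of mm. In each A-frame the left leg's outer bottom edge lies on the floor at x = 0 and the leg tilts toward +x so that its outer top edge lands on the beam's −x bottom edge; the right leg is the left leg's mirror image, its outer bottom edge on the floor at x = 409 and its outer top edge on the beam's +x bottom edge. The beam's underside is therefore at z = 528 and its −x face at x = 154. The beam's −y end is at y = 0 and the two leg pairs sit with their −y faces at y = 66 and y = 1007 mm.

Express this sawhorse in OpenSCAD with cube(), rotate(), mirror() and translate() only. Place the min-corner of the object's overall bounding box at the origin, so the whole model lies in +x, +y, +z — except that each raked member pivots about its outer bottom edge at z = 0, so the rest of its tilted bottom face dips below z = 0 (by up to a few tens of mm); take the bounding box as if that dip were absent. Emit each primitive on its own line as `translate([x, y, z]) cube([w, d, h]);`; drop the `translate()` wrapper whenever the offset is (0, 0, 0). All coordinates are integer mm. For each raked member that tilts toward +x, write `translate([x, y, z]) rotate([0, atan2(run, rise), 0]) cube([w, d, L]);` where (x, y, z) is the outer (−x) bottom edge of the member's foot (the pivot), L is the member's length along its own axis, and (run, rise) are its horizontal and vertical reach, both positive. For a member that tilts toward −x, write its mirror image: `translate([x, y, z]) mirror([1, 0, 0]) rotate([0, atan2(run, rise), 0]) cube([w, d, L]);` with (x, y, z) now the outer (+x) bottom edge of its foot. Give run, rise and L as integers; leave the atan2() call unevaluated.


// leg length = √(154² + 528²) = 550
// right-leg outer foot x = 2·154 + 101 = 409
// beam min-corner = (154, 0, 528)
translate([154, 0, 528]) cube([101, 1125, 60]);
translate([0, 66, 0]) rotate([0, atan2(154, 528), 0]) cube([27, 52, 550]);
translate([409, 66, 0]) mirror([1, 0, 0]) rotate([0, atan2(154, 528), 0]) cube([27, 52, 550]);
translate([0, 1007, 0]) rotate([0, atan2(154, 528), 0]) cube([27, 52, 550]);
translate([409, 1007, 0]) mirror([1, 0, 0]) rotate([0, atan2(154, 528), 0]) cube([27, 52, 550]);


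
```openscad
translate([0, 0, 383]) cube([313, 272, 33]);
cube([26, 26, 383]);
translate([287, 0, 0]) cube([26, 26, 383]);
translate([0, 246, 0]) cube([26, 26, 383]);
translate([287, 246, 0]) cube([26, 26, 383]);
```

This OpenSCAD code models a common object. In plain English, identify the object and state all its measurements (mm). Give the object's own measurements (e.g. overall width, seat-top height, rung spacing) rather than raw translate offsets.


A four-legged stool. The seat is a 313×272×33 mm slab whose top surface is at z = 416 mm; four square legs, each 26×26 mm in cross-section, run from the floor (z = 0) to the underside of the seat, each flush with a corner of the seat.


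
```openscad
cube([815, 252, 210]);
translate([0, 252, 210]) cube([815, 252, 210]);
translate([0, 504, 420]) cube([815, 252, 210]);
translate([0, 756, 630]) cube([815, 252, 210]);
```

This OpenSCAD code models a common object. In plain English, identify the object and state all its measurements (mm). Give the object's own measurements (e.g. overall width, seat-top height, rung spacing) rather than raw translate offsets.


A straight staircase of 4 solid steps. Each step is 815 mm wide (x), 252 mm deep (y, the going) and 210 mm tall (the rise). The first step rests on the floor; each subsequent step sits one going further in +y and one rise higher in +z, directly behind and above the previous step with no overlap.


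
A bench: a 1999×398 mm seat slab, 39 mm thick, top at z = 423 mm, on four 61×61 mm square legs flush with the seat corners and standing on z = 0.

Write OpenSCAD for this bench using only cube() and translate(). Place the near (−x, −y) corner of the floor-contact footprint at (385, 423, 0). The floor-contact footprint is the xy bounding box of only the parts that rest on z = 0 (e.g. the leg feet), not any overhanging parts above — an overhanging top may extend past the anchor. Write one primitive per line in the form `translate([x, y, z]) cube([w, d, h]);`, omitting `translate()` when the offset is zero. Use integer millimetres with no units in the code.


// leg_h = 423 − 39 = 384
translate([385, 423, 384]) cube([1999, 398, 39]);
translate([385, 423, 0]) cube([61, 61, 384]);
translate([385, 760, 0]) cube([61, 61, 384]);
translate([2323, 423, 0]) cube([61, 61, 384]);
translate([2323, 760, 0]) cube([61, 61, 384]);


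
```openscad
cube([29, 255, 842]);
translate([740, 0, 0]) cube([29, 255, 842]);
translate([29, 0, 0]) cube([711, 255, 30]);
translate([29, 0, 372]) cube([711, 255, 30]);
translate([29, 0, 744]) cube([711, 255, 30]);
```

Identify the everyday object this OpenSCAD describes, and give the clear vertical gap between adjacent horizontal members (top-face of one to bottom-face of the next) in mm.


A bookshelf. The clear shelf gap is 342 mm.

Two tall side panels with 3 horizontal boards between them — a bookshelf. The first two shelf undersides are at z = 0 and z = 372; with shelf thickness 30, the clear gap is 372 − 0 − 30 = 342 mm.


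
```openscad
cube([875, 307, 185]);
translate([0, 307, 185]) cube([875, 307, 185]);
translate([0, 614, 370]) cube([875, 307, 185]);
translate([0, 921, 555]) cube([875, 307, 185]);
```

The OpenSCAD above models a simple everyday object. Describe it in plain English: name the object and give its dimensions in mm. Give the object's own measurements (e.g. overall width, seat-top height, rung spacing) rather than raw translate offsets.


A straight staircase of 4 solid steps. Each step is 875 mm wide (x), 307 mm deep (y, the going) and 185 mm tall (the rise). The first step rests on the floor; each subsequent step sits one going further in +y and one rise higher in +z, directly behind and above the previous step with no overlap.


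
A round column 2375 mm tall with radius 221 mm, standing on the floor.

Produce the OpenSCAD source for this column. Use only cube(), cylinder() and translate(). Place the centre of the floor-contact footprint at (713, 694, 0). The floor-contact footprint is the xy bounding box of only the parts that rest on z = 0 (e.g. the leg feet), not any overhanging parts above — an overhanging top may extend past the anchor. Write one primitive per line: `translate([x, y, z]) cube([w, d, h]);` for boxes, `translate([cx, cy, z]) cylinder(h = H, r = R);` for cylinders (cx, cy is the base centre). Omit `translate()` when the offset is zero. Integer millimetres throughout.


translate([713, 694, 0]) cylinder(h = 2375, r = 221);


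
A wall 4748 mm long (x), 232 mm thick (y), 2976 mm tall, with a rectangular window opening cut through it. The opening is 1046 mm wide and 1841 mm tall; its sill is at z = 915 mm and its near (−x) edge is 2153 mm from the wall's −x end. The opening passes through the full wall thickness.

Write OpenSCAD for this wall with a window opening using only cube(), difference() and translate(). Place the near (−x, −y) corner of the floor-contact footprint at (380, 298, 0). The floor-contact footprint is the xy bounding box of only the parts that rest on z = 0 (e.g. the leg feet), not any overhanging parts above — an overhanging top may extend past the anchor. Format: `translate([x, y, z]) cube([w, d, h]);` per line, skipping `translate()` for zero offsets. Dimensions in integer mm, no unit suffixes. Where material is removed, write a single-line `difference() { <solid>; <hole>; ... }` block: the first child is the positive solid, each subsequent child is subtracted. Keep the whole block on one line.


difference() { translate([380, 298, 0]) cube([4748, 232, 2976]); translate([2533, 298, 915]) cube([1046, 232, 1841]); }


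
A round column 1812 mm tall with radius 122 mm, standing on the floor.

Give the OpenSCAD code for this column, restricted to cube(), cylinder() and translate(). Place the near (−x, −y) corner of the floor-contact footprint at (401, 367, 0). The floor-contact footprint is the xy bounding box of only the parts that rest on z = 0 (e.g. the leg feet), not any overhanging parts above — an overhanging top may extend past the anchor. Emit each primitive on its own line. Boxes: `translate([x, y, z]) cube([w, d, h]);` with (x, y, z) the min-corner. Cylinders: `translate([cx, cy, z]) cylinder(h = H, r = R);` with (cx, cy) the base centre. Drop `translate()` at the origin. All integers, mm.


translate([523, 489, 0]) cylinder(h = 1812, r = 122);


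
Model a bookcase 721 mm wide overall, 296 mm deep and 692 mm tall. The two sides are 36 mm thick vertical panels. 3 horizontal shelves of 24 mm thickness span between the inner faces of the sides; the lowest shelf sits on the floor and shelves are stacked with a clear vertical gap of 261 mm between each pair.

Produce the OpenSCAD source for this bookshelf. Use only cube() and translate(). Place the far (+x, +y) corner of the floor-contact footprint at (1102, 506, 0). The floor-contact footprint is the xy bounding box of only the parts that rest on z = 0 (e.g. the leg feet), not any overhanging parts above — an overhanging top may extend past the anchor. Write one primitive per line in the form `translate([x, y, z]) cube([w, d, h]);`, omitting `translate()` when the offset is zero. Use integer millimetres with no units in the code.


translate([381, 210, 0]) cube([36, 296, 692]);
translate([1066, 210, 0]) cube([36, 296, 692]);
translate([417, 210, 0]) cube([649, 296, 24]);
translate([417, 210, 285]) cube([649, 296, 24]);
translate([417, 210, 570]) cube([649, 296, 24]);


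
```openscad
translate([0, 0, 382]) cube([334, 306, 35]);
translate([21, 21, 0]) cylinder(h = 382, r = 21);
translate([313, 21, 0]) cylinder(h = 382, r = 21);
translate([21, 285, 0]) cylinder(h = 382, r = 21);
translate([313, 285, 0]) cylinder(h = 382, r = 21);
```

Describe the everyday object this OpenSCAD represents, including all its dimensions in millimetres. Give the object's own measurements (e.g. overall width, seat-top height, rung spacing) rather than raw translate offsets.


A four-legged stool. The seat is a 334×306×35 mm slab whose top surface is at z = 417 mm; four round legs, each 42 mm in diameter, run from the floor (z = 0) to the underside of the seat, each leg's axis is inset half a diameter from the nearest pair of seat edges (so the leg's bounding box is flush with the corner).


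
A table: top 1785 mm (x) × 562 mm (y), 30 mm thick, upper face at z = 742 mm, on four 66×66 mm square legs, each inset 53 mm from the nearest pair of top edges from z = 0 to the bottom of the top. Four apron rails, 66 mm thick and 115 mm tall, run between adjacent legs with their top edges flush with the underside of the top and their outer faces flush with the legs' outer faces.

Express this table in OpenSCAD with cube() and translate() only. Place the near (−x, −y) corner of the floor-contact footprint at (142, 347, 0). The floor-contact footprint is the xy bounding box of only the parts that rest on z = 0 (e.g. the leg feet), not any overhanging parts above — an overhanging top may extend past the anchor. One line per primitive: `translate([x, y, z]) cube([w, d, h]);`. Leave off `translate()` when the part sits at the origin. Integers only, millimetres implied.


translate([89, 294, 712]) cube([1785, 562, 30]);
translate([142, 347, 0]) cube([66, 66, 712]);
translate([1755, 347, 0]) cube([66, 66, 712]);
translate([142, 737, 0]) cube([66, 66, 712]);
translate([1755, 737, 0]) cube([66, 66, 712]);
translate([208, 347, 597]) cube([1547, 66, 115]);
translate([208, 737, 597]) cube([1547, 66, 115]);
translate([142, 413, 597]) cube([66, 324, 115]);
translate([1755, 413, 597]) cube([66, 324, 115]);


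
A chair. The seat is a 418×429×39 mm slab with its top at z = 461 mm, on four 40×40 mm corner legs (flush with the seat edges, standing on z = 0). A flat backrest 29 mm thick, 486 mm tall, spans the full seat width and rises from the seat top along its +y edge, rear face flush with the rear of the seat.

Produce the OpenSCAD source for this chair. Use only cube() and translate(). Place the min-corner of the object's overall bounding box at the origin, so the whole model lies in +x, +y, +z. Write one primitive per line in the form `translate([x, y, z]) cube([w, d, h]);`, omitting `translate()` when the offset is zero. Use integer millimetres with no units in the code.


translate([0, 0, 422]) cube([418, 429, 39]);
cube([40, 40, 422]);
translate([378, 0, 0]) cube([40, 40, 422]);
translate([0, 389, 0]) cube([40, 40, 422]);
translate([378, 389, 0]) cube([40, 40, 422]);
translate([0, 400, 461]) cube([418, 29, 486]);


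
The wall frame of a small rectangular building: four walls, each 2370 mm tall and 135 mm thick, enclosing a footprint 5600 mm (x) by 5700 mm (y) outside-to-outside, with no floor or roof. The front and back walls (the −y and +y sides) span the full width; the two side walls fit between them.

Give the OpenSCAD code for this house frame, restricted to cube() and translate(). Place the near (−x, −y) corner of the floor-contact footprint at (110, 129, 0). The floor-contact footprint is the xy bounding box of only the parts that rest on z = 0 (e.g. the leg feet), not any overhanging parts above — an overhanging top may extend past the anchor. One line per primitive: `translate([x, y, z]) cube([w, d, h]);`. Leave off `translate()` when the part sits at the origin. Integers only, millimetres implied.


translate([110, 129, 0]) cube([5600, 135, 2370]);
translate([110, 5694, 0]) cube([5600, 135, 2370]);
translate([110, 264, 0]) cube([135, 5430, 2370]);
translate([5575, 264, 0]) cube([135, 5430, 2370]);


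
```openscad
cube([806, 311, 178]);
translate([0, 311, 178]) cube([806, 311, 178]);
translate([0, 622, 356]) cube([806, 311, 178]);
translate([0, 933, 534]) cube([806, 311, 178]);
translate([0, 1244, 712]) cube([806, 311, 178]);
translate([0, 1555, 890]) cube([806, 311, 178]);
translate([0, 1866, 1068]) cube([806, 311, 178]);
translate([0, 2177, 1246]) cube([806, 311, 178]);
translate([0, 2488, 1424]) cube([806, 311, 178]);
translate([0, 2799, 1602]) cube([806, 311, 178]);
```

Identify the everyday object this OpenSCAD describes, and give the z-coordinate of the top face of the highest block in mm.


A staircase. The total rise is 1780 mm.

10 identical blocks, each offset up and back from the previous — a staircase. Each step is 178 mm tall and there are 10 of them, so the total rise is 10 × 178 = 1780 mm.


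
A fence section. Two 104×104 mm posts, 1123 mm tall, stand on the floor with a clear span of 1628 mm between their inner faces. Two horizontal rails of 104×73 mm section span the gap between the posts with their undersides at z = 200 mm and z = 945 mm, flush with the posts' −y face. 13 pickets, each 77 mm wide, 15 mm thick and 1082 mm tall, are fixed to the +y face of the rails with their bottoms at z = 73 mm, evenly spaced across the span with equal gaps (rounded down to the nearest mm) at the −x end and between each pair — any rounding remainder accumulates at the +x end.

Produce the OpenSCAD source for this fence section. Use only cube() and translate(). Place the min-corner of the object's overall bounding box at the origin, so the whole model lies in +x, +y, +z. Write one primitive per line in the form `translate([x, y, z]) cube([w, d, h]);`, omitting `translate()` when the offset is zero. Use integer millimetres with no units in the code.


cube([104, 104, 1123]);
translate([1732, 0, 0]) cube([104, 104, 1123]);
translate([104, 0, 200]) cube([1628, 104, 73]);
translate([104, 0, 945]) cube([1628, 104, 73]);
translate([148, 104, 73]) cube([77, 15, 1082]);
translate([269, 104, 73]) cube([77, 15, 1082]);
translate([390, 104, 73]) cube([77, 15, 1082]);
translate([511, 104, 73]) cube([77, 15, 1082]);
translate([632, 104, 73]) cube([77, 15, 1082]);
translate([753, 104, 73]) cube([77, 15, 1082]);
translate([874, 104, 73]) cube([77, 15, 1082]);
translate([995, 104, 73]) cube([77, 15, 1082]);
translate([1116, 104, 73]) cube([77, 15, 1082]);
translate([1237, 104, 73]) cube([77, 15, 1082]);
translate([1358, 104, 73]) cube([77, 15, 1082]);
translate([1479, 104, 73]) cube([77, 15, 1082]);
translate([1600, 104, 73]) cube([77, 15, 1082]);


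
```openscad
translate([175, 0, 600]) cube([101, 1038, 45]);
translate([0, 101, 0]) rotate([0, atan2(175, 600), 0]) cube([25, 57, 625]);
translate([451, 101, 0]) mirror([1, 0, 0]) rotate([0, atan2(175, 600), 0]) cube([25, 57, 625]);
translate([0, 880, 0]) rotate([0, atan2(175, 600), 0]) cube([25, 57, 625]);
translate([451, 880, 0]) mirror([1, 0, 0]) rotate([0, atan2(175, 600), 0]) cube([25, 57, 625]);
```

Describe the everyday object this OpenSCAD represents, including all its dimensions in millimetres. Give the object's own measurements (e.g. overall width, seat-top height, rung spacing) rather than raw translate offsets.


A sawhorse. A 101×1038×45 mm beam (x, y, z) sits on two A-frame leg pairs. Each pair is two raked legs of 25×57 mm section (57 mm along y) splaying symmetrically in x. Each leg rises 600 mm vertically over 175 mm of horizontal reach and is 625 mm long along its own axis. Every leg's outer bottom edge rests on the floor and its outer top edge meets a bottom edge of the beam — the left legs (tilting toward +x) meet the beam's −x bottom edge, the right legs (their mirror images, tilting toward −x) meet its +x bottom edge — so the leg tops tuck under the beam, the beam's underside is 600 mm above the floor, and the feet are 451 mm apart outside-to-outside with the beam centred between them. The two leg pairs are set in 101 mm from either end of the beam.


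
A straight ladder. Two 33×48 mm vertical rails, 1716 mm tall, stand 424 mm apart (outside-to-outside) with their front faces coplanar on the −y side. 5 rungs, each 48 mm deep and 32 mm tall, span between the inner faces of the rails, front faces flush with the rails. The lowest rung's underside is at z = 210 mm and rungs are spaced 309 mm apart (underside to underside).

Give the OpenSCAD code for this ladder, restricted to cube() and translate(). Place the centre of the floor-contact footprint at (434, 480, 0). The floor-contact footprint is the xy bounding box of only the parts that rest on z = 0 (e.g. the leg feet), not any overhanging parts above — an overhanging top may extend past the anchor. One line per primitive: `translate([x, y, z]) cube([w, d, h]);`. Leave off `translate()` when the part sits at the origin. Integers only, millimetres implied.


// rung span = 424 - 2*33 = 358
// rung[k] z = 210 + k*309
translate([222, 456, 0]) cube([33, 48, 1716]);
translate([613, 456, 0]) cube([33, 48, 1716]);
translate([255, 456, 210]) cube([358, 48, 32]);
translate([255, 456, 519]) cube([358, 48, 32]);
translate([255, 456, 828]) cube([358, 48, 32]);
translate([255, 456, 1137]) cube([358, 48, 32]);
translate([255, 456, 1446]) cube([358, 48, 32]);


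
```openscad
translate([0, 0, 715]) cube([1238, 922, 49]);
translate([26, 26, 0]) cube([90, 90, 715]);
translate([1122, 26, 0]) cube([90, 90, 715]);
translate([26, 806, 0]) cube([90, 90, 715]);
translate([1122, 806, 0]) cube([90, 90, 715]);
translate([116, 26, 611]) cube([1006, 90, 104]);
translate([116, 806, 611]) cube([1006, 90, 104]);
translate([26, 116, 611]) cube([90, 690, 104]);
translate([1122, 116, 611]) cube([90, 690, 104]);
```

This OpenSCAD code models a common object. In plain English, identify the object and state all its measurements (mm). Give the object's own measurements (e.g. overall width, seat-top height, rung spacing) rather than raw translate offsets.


A rectangular dining table. The top is 1238×922×49 mm with its upper surface at z = 764 mm. It stands on four 90×90 mm square legs, each inset 26 mm from the nearest pair of top edges, running from the floor to the underside of the top. Four apron rails, 90 mm thick and 104 mm tall, run between adjacent legs with their top edges flush with the underside of the top and their outer faces flush with the legs' outer faces.


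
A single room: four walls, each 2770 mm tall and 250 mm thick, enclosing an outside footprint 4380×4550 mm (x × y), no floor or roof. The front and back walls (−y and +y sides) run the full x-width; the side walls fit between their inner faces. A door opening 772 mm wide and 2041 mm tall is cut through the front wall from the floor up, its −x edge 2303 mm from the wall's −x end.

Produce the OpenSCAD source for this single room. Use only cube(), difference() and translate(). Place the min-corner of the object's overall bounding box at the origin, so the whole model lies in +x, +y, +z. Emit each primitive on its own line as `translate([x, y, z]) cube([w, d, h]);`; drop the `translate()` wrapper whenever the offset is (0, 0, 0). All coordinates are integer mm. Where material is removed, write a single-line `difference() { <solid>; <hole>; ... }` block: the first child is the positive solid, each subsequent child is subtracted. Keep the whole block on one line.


difference() { cube([4380, 250, 2770]); translate([2303, 0, 0]) cube([772, 250, 2041]); }
translate([0, 4300, 0]) cube([4380, 250, 2770]);
translate([0, 250, 0]) cube([250, 4050, 2770]);
translate([4130, 250, 0]) cube([250, 4050, 2770]);


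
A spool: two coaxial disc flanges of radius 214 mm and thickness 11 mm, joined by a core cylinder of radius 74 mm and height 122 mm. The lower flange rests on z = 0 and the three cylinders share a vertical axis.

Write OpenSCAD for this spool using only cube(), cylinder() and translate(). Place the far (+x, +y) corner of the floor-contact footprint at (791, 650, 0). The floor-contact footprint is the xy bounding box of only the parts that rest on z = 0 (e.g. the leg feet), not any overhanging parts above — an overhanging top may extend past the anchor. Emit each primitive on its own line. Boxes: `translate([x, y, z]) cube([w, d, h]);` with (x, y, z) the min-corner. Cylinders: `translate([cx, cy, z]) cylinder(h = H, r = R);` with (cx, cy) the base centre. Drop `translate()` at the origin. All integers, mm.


translate([577, 436, 0]) cylinder(h = 11, r = 214);
translate([577, 436, 11]) cylinder(h = 122, r = 74);
translate([577, 436, 133]) cylinder(h = 11, r = 214);


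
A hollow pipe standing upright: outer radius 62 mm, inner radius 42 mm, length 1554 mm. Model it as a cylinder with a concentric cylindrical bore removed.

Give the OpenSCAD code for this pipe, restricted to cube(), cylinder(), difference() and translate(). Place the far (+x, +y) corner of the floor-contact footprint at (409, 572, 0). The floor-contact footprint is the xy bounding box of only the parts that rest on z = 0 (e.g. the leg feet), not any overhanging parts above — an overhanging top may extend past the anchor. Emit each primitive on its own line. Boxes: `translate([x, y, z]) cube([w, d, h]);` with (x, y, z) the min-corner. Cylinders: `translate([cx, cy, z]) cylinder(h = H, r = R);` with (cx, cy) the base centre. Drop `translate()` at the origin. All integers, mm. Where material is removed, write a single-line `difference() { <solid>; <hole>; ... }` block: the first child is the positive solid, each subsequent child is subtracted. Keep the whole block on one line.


difference() { translate([347, 510, 0]) cylinder(h = 1554, r = 62); translate([347, 510, 0]) cylinder(h = 1554, r = 42); }


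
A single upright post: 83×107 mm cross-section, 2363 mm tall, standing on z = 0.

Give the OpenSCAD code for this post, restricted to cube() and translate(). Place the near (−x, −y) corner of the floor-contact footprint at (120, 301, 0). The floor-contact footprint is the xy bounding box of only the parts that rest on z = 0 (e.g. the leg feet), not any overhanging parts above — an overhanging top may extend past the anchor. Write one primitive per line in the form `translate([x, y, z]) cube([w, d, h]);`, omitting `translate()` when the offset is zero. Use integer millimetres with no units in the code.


translate([120, 301, 0]) cube([83, 107, 2363]);


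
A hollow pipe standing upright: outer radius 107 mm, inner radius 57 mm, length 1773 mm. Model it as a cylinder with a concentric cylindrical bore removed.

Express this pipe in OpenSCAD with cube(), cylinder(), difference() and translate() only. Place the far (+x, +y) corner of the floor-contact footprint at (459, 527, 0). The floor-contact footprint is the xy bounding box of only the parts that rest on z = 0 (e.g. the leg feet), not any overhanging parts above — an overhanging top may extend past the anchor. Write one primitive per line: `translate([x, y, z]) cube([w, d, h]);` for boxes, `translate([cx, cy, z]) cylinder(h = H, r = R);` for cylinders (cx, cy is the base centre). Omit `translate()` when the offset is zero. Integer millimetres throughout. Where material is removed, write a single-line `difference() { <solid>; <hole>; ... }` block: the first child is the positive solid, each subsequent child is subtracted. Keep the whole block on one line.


difference() { translate([352, 420, 0]) cylinder(h = 1773, r = 107); translate([352, 420, 0]) cylinder(h = 1773, r = 57); }
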